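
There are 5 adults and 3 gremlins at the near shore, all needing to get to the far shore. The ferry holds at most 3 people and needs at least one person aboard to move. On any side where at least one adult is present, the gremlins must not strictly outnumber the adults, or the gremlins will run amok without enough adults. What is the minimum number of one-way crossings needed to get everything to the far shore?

Counting alone: each trip to the far shore takes at most 3 across and each return brings at least 1 back, so after t trips out (and t−1 returns) at most 3t − (t−1) of the 8 are across; that first reaches 8 at t = 4, so at least 7 crossings are needed.
The plan below uses exactly 7 crossings, so it is optimal:
1. 2 gremlins → the far shore.  (the near shore: 5A 1G; the far shore: 0A 2G)
2. 1 gremlin ← the near shore.  (the near shore: 5A 2G; the far shore: 0A 1G)
3. 2 adults and 1 gremlin → the far shore.  (the near shore: 3A 1G; the far shore: 2A 2G)
4. 1 gremlin ← the near shore.  (the near shore: 3A 2G; the far shore: 2A 1G)
5. 1 adult and 2 gremlins → the far shore.  (the near shore: 2A 0G; the far shore: 3A 3G)
6. 1 gremlin ← the near shore.  (the near shore: 2A 1G; the far shore: 3A 2G)
7. 2 adults and 1 gremlin → the far shore.  (the near shore: 0A 0G; the far shore: 5A 3G)

7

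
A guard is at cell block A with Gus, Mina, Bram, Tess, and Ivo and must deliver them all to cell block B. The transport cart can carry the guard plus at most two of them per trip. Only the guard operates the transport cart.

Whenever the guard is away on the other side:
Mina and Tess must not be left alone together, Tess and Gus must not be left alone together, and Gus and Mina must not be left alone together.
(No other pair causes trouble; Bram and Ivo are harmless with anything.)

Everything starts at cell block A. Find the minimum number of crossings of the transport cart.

7

Counting alone: the guard can take at most 2 across per trip to cell block B, so moving all 5 needs at least 3 loaded trips out, with a return between consecutive ones — at least 5 crossings.
The safety rule pushes this higher. Following every safe sequence of crossings, the most of the 5 that can be at cell block B as the transport cart arrives there on crossing 5 is 4 — never all 5.
So no plan with fewer than 7 crossings exists, and this one achieves 7:
1. Guard goes to cell block B with Gus and Mina.  [cell block A: Bram, Ivo, Tess | cell block B: Gus, Mina]
2. Guard goes back to cell block A with Gus.  [cell block A: Bram, Gus, Ivo, Tess | cell block B: Mina]
3. Guard goes to cell block B with Bram and Gus.  [cell block A: Ivo, Tess | cell block B: Bram, Gus, Mina]
4. Guard goes back to cell block A with Gus.  [cell block A: Gus, Ivo, Tess | cell block B: Bram, Mina]
5. Guard goes to cell block B with Gus and Ivo.  [cell block A: Tess | cell block B: Bram, Gus, Ivo, Mina]
6. Guard goes back to cell block A with Gus.  [cell block A: Gus, Tess | cell block B: Bram, Ivo, Mina]
7. Guard goes to cell block B with Gus and Tess.  [cell block A: — | cell block B: Bram, Gus, Ivo, Mina, Tess]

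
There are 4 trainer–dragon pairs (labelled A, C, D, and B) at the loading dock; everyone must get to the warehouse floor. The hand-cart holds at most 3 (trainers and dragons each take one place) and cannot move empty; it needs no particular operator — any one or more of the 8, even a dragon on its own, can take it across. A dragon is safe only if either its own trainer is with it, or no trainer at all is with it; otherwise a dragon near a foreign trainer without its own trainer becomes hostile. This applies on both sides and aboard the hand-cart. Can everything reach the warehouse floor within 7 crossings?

No

Counting alone: each trip to the warehouse floor takes at most 3 across and each return brings at least 1 back, so after t trips out (and t−1 returns) at most 3t − (t−1) of the 8 are across; that first reaches 8 at t = 4, so at least 7 crossings are needed.
The safety rule pushes this higher. Following every safe sequence of crossings, the most of the 8 that can be at the warehouse floor as the hand-cart arrives there on crossing 7 is 7 — never all 8.
So the move cannot be finished within 7 crossings. (The shortest complete plan takes 9:)
1. dragon A and trainer A cross → the warehouse floor.
2. trainer A crosses ← the loading dock.
3. dragon C, trainer A, and trainer C cross → the warehouse floor.
4. dragon A and trainer A cross ← the loading dock.
5. trainer A, trainer B, and trainer D cross → the warehouse floor.
6. dragon C crosses ← the loading dock.
7. dragon A and dragon C cross → the warehouse floor.
8. dragon A crosses ← the loading dock.
9. dragon A, dragon B, and dragon D cross → the warehouse floor.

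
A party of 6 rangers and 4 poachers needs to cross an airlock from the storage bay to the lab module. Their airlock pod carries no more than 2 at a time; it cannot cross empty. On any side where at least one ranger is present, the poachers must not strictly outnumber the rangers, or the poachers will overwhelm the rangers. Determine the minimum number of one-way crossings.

Counting alone: each trip to the lab module takes at most 2 across and each return brings at least 1 back, so after t trips out (and t−1 returns) at most 2t − (t−1) of the 10 are across; that first reaches 10 at t = 9, so at least 17 crossings are needed.
The plan below uses exactly 17 crossings, so it is optimal:
1. 2 poachers → the lab module.  (the storage bay: 6R 2P; the lab module: 0R 2P)
2. 1 poacher ← the storage bay.  (the storage bay: 6R 3P; the lab module: 0R 1P)
3. 2 poachers → the lab module.  (the storage bay: 6R 1P; the lab module: 0R 3P)
4. 1 poacher ← the storage bay.  (the storage bay: 6R 2P; the lab module: 0R 2P)
5. 2 rangers → the lab module.  (the storage bay: 4R 2P; the lab module: 2R 2P)
6. 1 poacher ← the storage bay.  (the storage bay: 4R 3P; the lab module: 2R 1P)
7. 1 ranger and 1 poacher → the lab module.  (the storage bay: 3R 2P; the lab module: 3R 2P)
8. 1 poacher ← the storage bay.  (the storage bay: 3R 3P; the lab module: 3R 1P)
9. 2 poachers → the lab module.  (the storage bay: 3R 1P; the lab module: 3R 3P)
10. 1 poacher ← the storage bay.  (the storage bay: 3R 2P; the lab module: 3R 2P)
11. 1 ranger and 1 poacher → the lab module.  (the storage bay: 2R 1P; the lab module: 4R 3P)
12. 1 poacher ← the storage bay.  (the storage bay: 2R 2P; the lab module: 4R 2P)
13. 2 poachers → the lab module.  (the storage bay: 2R 0P; the lab module: 4R 4P)
14. 1 poacher ← the storage bay.  (the storage bay: 2R 1P; the lab module: 4R 3P)
15. 1 ranger and 1 poacher → the lab module.  (the storage bay: 1R 0P; the lab module: 5R 4P)
16. 1 poacher ← the storage bay.  (the storage bay: 1R 1P; the lab module: 5R 3P)
17. 1 ranger and 1 poacher → the lab module.  (the storage bay: 0R 0P; the lab module: 6R 4P)

17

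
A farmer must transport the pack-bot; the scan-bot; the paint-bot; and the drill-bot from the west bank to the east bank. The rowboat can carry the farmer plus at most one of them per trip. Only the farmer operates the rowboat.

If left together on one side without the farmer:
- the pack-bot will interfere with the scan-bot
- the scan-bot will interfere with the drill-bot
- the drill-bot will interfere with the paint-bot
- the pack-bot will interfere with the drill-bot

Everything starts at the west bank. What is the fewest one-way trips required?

Whatever the first load, the items left behind include a forbidden pair without the farmer. No opening move is safe, so no plan exists.

impossible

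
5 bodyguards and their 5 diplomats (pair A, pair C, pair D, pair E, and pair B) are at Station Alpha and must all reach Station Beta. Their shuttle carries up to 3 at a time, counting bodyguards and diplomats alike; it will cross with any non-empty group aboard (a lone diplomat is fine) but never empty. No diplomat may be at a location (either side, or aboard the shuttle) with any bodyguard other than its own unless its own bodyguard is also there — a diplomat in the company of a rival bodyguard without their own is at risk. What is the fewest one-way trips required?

11

Counting alone: each trip to Station Beta takes at most 3 across and each return brings at least 1 back, so after t trips out (and t−1 returns) at most 3t − (t−1) of the 10 are across; that first reaches 10 at t = 5, so at least 9 crossings are needed.
The safety rule pushes this higher. Following every safe sequence of crossings, the most of the 10 that can be at Station Beta as the shuttle arrives there on crossing 9 is 9 — never all 10.
So no plan with fewer than 11 crossings exists, and this one achieves 11:
1. bodyguard A and diplomat A cross → Station Beta.
2. bodyguard A crosses ← Station Alpha.
3. diplomat C, diplomat D, and diplomat E cross → Station Beta.
4. diplomat A crosses ← Station Alpha.
5. bodyguard C, bodyguard D, and bodyguard E cross → Station Beta.
6. bodyguard C and diplomat C cross ← Station Alpha.
7. bodyguard A, bodyguard B, and bodyguard C cross → Station Beta.
8. diplomat D crosses ← Station Alpha.
9. diplomat A and diplomat C cross → Station Beta.
10. diplomat A crosses ← Station Alpha.
11. diplomat A, diplomat B, and diplomat D cross → Station Beta.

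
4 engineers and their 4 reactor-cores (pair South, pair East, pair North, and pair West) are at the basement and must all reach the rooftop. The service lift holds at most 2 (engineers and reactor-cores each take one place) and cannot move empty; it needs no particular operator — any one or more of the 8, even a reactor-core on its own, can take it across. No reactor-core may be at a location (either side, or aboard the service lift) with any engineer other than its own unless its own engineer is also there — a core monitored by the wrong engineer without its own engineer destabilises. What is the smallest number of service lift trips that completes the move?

impossible

Following every safe sequence of crossings from the start, the most of the 8 that can be at the rooftop as the service lift arrives there on crossings 1, 3, 5 is 2, 3, 4 respectively; the best ever achieved is 4 of 8.
From crossing 7 on, no configuration arises that was not already reachable earlier: only 44 distinct safe configurations (who is on which side, and where the service lift is) can ever be reached, none of them has everyone across, and every continuation just revisits them. So no valid plan exists.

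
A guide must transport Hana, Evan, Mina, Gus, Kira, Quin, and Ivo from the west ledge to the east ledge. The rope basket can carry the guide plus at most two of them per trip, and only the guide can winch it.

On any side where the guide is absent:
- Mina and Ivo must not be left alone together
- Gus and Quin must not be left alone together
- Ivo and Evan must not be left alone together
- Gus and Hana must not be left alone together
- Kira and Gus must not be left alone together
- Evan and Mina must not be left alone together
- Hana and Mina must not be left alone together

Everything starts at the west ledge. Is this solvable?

No

Whatever the first load, the items left behind include a forbidden pair without the guide. No opening move is safe, so no plan exists.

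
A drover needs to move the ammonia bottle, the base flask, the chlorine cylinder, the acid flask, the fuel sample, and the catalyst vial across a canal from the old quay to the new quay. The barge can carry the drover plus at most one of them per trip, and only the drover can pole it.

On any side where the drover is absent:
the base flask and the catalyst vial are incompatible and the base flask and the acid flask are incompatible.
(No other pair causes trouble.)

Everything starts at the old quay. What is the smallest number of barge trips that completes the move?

Counting alone: the drover can take at most 1 across per trip to the new quay, so moving all 6 needs at least 6 loaded trips out, with a return between consecutive ones — at least 11 crossings.
The safety rule pushes this higher. Following every safe sequence of crossings, the most of the 6 that can be at the new quay as the barge arrives there on crossing 11 is 5 — never all 6.
So no plan with fewer than 13 crossings exists, and this one achieves 13:
1. Drover goes to the new quay with the base flask.
2. Drover goes back to the old quay alone.
3. Drover goes to the new quay with the ammonia bottle.
4. Drover goes back to the old quay alone.
5. Drover goes to the new quay with the chlorine cylinder.
6. Drover goes back to the old quay alone.
7. Drover goes to the new quay with the acid flask.
8. Drover goes back to the old quay with the base flask.
9. Drover goes to the new quay with the catalyst vial.
10. Drover goes back to the old quay alone.
11. Drover goes to the new quay with the fuel sample.
12. Drover goes back to the old quay alone.
13. Drover goes to the new quay with the base flask.

13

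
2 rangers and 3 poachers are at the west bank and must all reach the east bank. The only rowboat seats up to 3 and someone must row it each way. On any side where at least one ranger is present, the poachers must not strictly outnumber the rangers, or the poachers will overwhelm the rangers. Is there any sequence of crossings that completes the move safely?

The poachers already outnumber the rangers at the west bank before anyone moves, so the starting position itself is disallowed.

No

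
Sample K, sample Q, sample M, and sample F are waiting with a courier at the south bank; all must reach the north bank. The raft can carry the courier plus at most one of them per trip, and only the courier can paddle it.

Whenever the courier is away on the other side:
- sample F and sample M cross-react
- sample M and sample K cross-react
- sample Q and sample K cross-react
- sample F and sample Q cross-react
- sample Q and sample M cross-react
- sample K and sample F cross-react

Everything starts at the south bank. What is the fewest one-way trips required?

impossible

Whatever the first load, the items left behind include a forbidden pair without the courier. No opening move is safe, so no plan exists.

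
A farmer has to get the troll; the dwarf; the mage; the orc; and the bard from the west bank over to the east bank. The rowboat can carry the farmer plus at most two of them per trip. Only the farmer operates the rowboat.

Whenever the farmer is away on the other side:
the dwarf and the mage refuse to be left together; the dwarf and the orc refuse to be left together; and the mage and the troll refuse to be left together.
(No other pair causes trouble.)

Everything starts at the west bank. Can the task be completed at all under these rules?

Yes

1. Farmer goes to the east bank with the dwarf and the troll.
2. Farmer goes back to the west bank alone.
3. Farmer goes to the east bank with the bard.
4. Farmer goes back to the west bank alone.
5. Farmer goes to the east bank with the mage and the orc.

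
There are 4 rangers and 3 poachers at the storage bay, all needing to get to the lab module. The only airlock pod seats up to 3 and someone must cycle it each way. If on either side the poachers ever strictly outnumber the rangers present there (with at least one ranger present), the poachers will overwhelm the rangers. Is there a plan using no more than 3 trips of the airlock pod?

Counting alone: each trip to the lab module takes at most 3 across and each return brings at least 1 back, so after t trips out (and t−1 returns) at most 3t − (t−1) of the 7 are across; that first reaches 7 at t = 3, so at least 5 crossings are needed.
Since 3 < 5, 3 crossings cannot be enough. (The shortest complete plan in fact takes 5:)
1. 3 poachers → the lab module.  (the storage bay: 4R 0P; the lab module: 0R 3P)
2. 1 poacher ← the storage bay.  (the storage bay: 4R 1P; the lab module: 0R 2P)
3. 3 rangers → the lab module.  (the storage bay: 1R 1P; the lab module: 3R 2P)
4. 1 ranger ← the storage bay.  (the storage bay: 2R 1P; the lab module: 2R 2P)
5. 2 rangers and 1 poacher → the lab module.  (the storage bay: 0R 0P; the lab module: 4R 3P)

No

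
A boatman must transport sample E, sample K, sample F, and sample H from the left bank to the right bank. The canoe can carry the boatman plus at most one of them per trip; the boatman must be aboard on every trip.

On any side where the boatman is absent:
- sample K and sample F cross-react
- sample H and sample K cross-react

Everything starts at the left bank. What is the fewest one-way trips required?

9

Counting alone: the boatman can take at most 1 across per trip to the right bank, so moving all 4 needs at least 4 loaded trips out, with a return between consecutive ones — at least 7 crossings.
The safety rule pushes this higher. Following every safe sequence of crossings, the most of the 4 that can be at the right bank as the canoe arrives there on crossing 7 is 3 — never all 4.
So no plan with fewer than 9 crossings exists, and this one achieves 9:
1. Boatman goes to the right bank with sample K.
2. Boatman goes back to the left bank alone.
3. Boatman goes to the right bank with sample E.
4. Boatman goes back to the left bank alone.
5. Boatman goes to the right bank with sample F.
6. Boatman goes back to the left bank with sample K.
7. Boatman goes to the right bank with sample H.
8. Boatman goes back to the left bank alone.
9. Boatman goes to the right bank with sample K.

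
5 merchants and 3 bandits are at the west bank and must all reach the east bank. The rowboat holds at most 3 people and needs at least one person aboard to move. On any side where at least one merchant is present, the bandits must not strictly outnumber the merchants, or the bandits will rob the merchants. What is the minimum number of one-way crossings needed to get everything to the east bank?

7

Counting alone: each trip to the east bank takes at most 3 across and each return brings at least 1 back, so after t trips out (and t−1 returns) at most 3t − (t−1) of the 8 are across; that first reaches 8 at t = 4, so at least 7 crossings are needed.
The plan below uses exactly 7 crossings, so it is optimal:
1. 2 bandits → the east bank.  (the west bank: 5M 1B; the east bank: 0M 2B)
2. 1 bandit ← the west bank.  (the west bank: 5M 2B; the east bank: 0M 1B)
3. 2 merchants and 1 bandit → the east bank.  (the west bank: 3M 1B; the east bank: 2M 2B)
4. 1 bandit ← the west bank.  (the west bank: 3M 2B; the east bank: 2M 1B)
5. 1 merchant and 2 bandits → the east bank.  (the west bank: 2M 0B; the east bank: 3M 3B)
6. 1 bandit ← the west bank.  (the west bank: 2M 1B; the east bank: 3M 2B)
7. 2 merchants and 1 bandit → the east bank.  (the west bank: 0M 0B; the east bank: 5M 3B)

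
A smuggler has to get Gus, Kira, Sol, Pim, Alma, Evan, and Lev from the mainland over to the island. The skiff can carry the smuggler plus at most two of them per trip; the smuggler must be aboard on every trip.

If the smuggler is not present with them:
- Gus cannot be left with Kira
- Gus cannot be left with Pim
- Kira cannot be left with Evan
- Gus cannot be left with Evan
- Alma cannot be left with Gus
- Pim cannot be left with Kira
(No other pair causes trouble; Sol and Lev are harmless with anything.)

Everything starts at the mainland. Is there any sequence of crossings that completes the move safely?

1. Smuggler goes to the island with Gus and Kira.  [the mainland: Alma, Evan, Lev, Pim, Sol | the island: Gus, Kira]
2. Smuggler goes back to the mainland with Gus.  [the mainland: Alma, Evan, Gus, Lev, Pim, Sol | the island: Kira]
3. Smuggler goes to the island with Gus and Sol.  [the mainland: Alma, Evan, Lev, Pim | the island: Gus, Kira, Sol]
4. Smuggler goes back to the mainland with Gus.  [the mainland: Alma, Evan, Gus, Lev, Pim | the island: Kira, Sol]
5. Smuggler goes to the island with Alma and Gus.  [the mainland: Evan, Lev, Pim | the island: Alma, Gus, Kira, Sol]
6. Smuggler goes back to the mainland with Gus.  [the mainland: Evan, Gus, Lev, Pim | the island: Alma, Kira, Sol]
7. Smuggler goes to the island with Gus and Lev.  [the mainland: Evan, Pim | the island: Alma, Gus, Kira, Lev, Sol]
8. Smuggler goes back to the mainland with Gus.  [the mainland: Evan, Gus, Pim | the island: Alma, Kira, Lev, Sol]
9. Smuggler goes to the island with Evan and Pim.  [the mainland: Gus | the island: Alma, Evan, Kira, Lev, Pim, Sol]
10. Smuggler goes back to the mainland with Kira.  [the mainland: Gus, Kira | the island: Alma, Evan, Lev, Pim, Sol]
11. Smuggler goes to the island with Gus and Kira.  [the mainland: — | the island: Alma, Evan, Gus, Kira, Lev, Pim, Sol]

Yes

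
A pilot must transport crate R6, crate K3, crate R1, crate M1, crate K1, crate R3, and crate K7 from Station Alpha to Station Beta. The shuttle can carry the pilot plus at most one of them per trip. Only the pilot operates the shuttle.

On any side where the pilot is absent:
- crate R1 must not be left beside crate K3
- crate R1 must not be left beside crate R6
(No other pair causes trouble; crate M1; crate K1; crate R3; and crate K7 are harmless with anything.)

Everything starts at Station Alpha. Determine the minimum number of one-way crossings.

15

Counting alone: the pilot can take at most 1 across per trip to Station Beta, so moving all 7 needs at least 7 loaded trips out, with a return between consecutive ones — at least 13 crossings.
The safety rule pushes this higher. Following every safe sequence of crossings, the most of the 7 that can be at Station Beta as the shuttle arrives there on crossing 13 is 6 — never all 7.
So no plan with fewer than 15 crossings exists, and this one achieves 15:
1. Pilot goes to Station Beta with crate R1.
2. Pilot goes back to Station Alpha alone.
3. Pilot goes to Station Beta with crate R6.
4. Pilot goes back to Station Alpha with crate R1.
5. Pilot goes to Station Beta with crate K3.
6. Pilot goes back to Station Alpha alone.
7. Pilot goes to Station Beta with crate M1.
8. Pilot goes back to Station Alpha alone.
9. Pilot goes to Station Beta with crate K1.
10. Pilot goes back to Station Alpha alone.
11. Pilot goes to Station Beta with crate R3.
12. Pilot goes back to Station Alpha alone.
13. Pilot goes to Station Beta with crate K7.
14. Pilot goes back to Station Alpha alone.
15. Pilot goes to Station Beta with crate R1.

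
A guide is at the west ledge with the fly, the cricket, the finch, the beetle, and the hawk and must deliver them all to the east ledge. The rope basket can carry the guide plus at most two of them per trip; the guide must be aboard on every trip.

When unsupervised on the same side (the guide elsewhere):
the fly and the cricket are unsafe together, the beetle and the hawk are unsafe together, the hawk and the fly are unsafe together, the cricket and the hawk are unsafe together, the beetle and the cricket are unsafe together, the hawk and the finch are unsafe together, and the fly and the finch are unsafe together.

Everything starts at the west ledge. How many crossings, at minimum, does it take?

Whatever the first load, the items left behind include a forbidden pair without the guide. No opening move is safe, so no plan exists.

impossible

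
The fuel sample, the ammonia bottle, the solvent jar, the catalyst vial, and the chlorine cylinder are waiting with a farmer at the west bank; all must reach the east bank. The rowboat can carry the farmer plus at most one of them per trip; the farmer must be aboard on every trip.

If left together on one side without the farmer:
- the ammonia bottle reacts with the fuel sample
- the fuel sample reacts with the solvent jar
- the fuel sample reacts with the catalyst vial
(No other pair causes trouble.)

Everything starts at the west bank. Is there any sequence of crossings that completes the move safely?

No

Following every safe sequence of crossings from the start, the most of the 5 that can be at the east bank as the rowboat arrives there on crossings 1, 3, 5 is 1, 2, 3 respectively; the best ever achieved is 3 of 5.
From crossing 7 on, no configuration arises that was not already reachable earlier: only 18 distinct safe configurations (who is on which side, and where the rowboat is) can ever be reached, none of them has everyone across, and every continuation just revisits them. So no valid plan exists.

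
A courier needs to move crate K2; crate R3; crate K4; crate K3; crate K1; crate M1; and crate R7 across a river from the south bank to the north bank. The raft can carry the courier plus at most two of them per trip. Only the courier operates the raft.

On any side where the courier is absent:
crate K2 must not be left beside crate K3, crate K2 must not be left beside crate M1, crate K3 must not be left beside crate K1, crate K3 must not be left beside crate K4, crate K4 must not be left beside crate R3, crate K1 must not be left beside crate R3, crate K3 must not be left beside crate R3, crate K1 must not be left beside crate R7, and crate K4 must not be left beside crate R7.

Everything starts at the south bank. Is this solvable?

No

Whatever the first load, the items left behind include a forbidden pair without the courier. No opening move is safe, so no plan exists.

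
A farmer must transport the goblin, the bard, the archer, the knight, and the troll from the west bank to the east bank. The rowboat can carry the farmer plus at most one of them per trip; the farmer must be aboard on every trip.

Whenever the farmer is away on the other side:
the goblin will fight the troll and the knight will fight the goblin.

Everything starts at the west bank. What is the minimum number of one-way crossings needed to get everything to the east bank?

Counting alone: the farmer can take at most 1 across per trip to the east bank, so moving all 5 needs at least 5 loaded trips out, with a return between consecutive ones — at least 9 crossings.
The safety rule pushes this higher. Following every safe sequence of crossings, the most of the 5 that can be at the east bank as the rowboat arrives there on crossing 9 is 4 — never all 5.
So no plan with fewer than 11 crossings exists, and this one achieves 11:
1. Farmer goes to the east bank with the goblin.
2. Farmer goes back to the west bank alone.
3. Farmer goes to the east bank with the bard.
4. Farmer goes back to the west bank alone.
5. Farmer goes to the east bank with the archer.
6. Farmer goes back to the west bank alone.
7. Farmer goes to the east bank with the knight.
8. Farmer goes back to the west bank with the goblin.
9. Farmer goes to the east bank with the troll.
10. Farmer goes back to the west bank alone.
11. Farmer goes to the east bank with the goblin.

11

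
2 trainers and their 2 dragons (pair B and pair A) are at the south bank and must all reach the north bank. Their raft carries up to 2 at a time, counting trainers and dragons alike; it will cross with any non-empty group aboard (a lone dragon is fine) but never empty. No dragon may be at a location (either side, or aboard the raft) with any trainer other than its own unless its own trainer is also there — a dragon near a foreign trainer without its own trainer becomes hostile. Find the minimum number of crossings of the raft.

5

Counting alone: each trip to the north bank takes at most 2 across and each return brings at least 1 back, so after t trips out (and t−1 returns) at most 2t − (t−1) of the 4 are across; that first reaches 4 at t = 3, so at least 5 crossings are needed.
The plan below uses exactly 5 crossings, so it is optimal:
1. dragon B and trainer B cross → the north bank.
2. trainer B crosses ← the south bank.
3. trainer A and trainer B cross → the north bank.
4. trainer A crosses ← the south bank.
5. dragon A and trainer A cross → the north bank.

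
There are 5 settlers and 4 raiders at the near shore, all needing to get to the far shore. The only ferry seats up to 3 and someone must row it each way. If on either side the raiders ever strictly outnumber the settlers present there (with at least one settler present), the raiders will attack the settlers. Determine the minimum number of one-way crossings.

Counting alone: each trip to the far shore takes at most 3 across and each return brings at least 1 back, so after t trips out (and t−1 returns) at most 3t − (t−1) of the 9 are across; that first reaches 9 at t = 4, so at least 7 crossings are needed.
The plan below uses exactly 7 crossings, so it is optimal:
1. 3 raiders → the far shore.  (the near shore: 5S 1R; the far shore: 0S 3R)
2. 1 raider ← the near shore.  (the near shore: 5S 2R; the far shore: 0S 2R)
3. 3 settlers → the far shore.  (the near shore: 2S 2R; the far shore: 3S 2R)
4. 1 settler ← the near shore.  (the near shore: 3S 2R; the far shore: 2S 2R)
5. 2 settlers and 1 raider → the far shore.  (the near shore: 1S 1R; the far shore: 4S 3R)
6. 1 settler ← the near shore.  (the near shore: 2S 1R; the far shore: 3S 3R)
7. 2 settlers and 1 raider → the far shore.  (the near shore: 0S 0R; the far shore: 5S 4R)

7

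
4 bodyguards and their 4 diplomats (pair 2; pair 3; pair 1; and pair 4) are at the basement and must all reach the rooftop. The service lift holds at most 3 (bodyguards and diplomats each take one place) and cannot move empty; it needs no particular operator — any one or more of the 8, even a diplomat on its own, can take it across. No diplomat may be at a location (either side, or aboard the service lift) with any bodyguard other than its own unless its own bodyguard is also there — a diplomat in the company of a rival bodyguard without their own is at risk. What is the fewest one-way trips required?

Counting alone: each trip to the rooftop takes at most 3 across and each return brings at least 1 back, so after t trips out (and t−1 returns) at most 3t − (t−1) of the 8 are across; that first reaches 8 at t = 4, so at least 7 crossings are needed.
The safety rule pushes this higher. Following every safe sequence of crossings, the most of the 8 that can be at the rooftop as the service lift arrives there on crossing 7 is 7 — never all 8.
So no plan with fewer than 9 crossings exists, and this one achieves 9:
1. bodyguard 2 and diplomat 2 cross → the rooftop.
2. bodyguard 2 crosses ← the basement.
3. bodyguard 2, bodyguard 3, and diplomat 3 cross → the rooftop.
4. bodyguard 2 and diplomat 2 cross ← the basement.
5. bodyguard 1, bodyguard 2, and bodyguard 4 cross → the rooftop.
6. diplomat 3 crosses ← the basement.
7. diplomat 2 and diplomat 3 cross → the rooftop.
8. diplomat 2 crosses ← the basement.
9. diplomat 1, diplomat 2, and diplomat 4 cross → the rooftop.

9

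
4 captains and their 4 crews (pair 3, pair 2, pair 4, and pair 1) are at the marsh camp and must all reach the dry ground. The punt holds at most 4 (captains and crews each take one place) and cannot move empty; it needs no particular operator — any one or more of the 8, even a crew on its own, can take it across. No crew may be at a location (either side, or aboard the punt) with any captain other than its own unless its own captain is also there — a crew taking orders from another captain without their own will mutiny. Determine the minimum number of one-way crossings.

5

Counting alone: each trip to the dry ground takes at most 4 across and each return brings at least 1 back, so after t trips out (and t−1 returns) at most 4t − (t−1) of the 8 are across; that first reaches 8 at t = 3, so at least 5 crossings are needed.
The plan below uses exactly 5 crossings, so it is optimal:
1. captain 3 and crew 3 cross → the dry ground.
2. captain 3 crosses ← the marsh camp.
3. captain 1, captain 2, captain 3, and captain 4 cross → the dry ground.
4. crew 3 crosses ← the marsh camp.
5. crew 1, crew 2, crew 3, and crew 4 cross → the dry ground.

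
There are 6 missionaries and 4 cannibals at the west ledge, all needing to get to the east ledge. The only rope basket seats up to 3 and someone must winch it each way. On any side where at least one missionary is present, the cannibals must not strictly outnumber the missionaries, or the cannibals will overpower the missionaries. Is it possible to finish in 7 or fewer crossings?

Counting alone: each trip to the east ledge takes at most 3 across and each return brings at least 1 back, so after t trips out (and t−1 returns) at most 3t − (t−1) of the 10 are across; that first reaches 10 at t = 5, so at least 9 crossings are needed.
Since 7 < 9, 7 crossings cannot be enough. (The shortest complete plan in fact takes 9:)
1. 2 cannibals → the east ledge.  (the west ledge: 6M 2C; the east ledge: 0M 2C)
2. 1 cannibal ← the west ledge.  (the west ledge: 6M 3C; the east ledge: 0M 1C)
3. 3 cannibals → the east ledge.  (the west ledge: 6M 0C; the east ledge: 0M 4C)
4. 1 cannibal ← the west ledge.  (the west ledge: 6M 1C; the east ledge: 0M 3C)
5. 3 missionaries → the east ledge.  (the west ledge: 3M 1C; the east ledge: 3M 3C)
6. 1 cannibal ← the west ledge.  (the west ledge: 3M 2C; the east ledge: 3M 2C)
7. 1 missionary and 2 cannibals → the east ledge.  (the west ledge: 2M 0C; the east ledge: 4M 4C)
8. 1 cannibal ← the west ledge.  (the west ledge: 2M 1C; the east ledge: 4M 3C)
9. 2 missionaries and 1 cannibal → the east ledge.  (the west ledge: 0M 0C; the east ledge: 6M 4C)

No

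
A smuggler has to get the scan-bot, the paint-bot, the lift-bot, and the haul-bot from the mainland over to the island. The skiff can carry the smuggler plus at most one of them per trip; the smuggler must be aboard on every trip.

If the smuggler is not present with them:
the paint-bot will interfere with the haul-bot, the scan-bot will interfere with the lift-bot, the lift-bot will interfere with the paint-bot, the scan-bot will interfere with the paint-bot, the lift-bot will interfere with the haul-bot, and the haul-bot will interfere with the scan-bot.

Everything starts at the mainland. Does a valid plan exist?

No

Whatever the first load, the items left behind include a forbidden pair without the smuggler. No opening move is safe, so no plan exists.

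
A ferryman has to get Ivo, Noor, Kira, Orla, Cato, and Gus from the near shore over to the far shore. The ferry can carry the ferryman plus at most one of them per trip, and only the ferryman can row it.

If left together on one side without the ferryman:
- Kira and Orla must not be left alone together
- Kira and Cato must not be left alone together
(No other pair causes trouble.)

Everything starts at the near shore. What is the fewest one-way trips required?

Counting alone: the ferryman can take at most 1 across per trip to the far shore, so moving all 6 needs at least 6 loaded trips out, with a return between consecutive ones — at least 11 crossings.
The safety rule pushes this higher. Following every safe sequence of crossings, the most of the 6 that can be at the far shore as the ferry arrives there on crossing 11 is 5 — never all 6.
So no plan with fewer than 13 crossings exists, and this one achieves 13:
1. Ferryman goes to the far shore with Kira.  [the near shore: Cato, Gus, Ivo, Noor, Orla | the far shore: Kira]
2. Ferryman goes back to the near shore alone.  [the near shore: Cato, Gus, Ivo, Noor, Orla | the far shore: Kira]
3. Ferryman goes to the far shore with Ivo.  [the near shore: Cato, Gus, Noor, Orla | the far shore: Ivo, Kira]
4. Ferryman goes back to the near shore alone.  [the near shore: Cato, Gus, Noor, Orla | the far shore: Ivo, Kira]
5. Ferryman goes to the far shore with Noor.  [the near shore: Cato, Gus, Orla | the far shore: Ivo, Kira, Noor]
6. Ferryman goes back to the near shore alone.  [the near shore: Cato, Gus, Orla | the far shore: Ivo, Kira, Noor]
7. Ferryman goes to the far shore with Orla.  [the near shore: Cato, Gus | the far shore: Ivo, Kira, Noor, Orla]
8. Ferryman goes back to the near shore with Kira.  [the near shore: Cato, Gus, Kira | the far shore: Ivo, Noor, Orla]
9. Ferryman goes to the far shore with Cato.  [the near shore: Gus, Kira | the far shore: Cato, Ivo, Noor, Orla]
10. Ferryman goes back to the near shore alone.  [the near shore: Gus, Kira | the far shore: Cato, Ivo, Noor, Orla]
11. Ferryman goes to the far shore with Gus.  [the near shore: Kira | the far shore: Cato, Gus, Ivo, Noor, Orla]
12. Ferryman goes back to the near shore alone.  [the near shore: Kira | the far shore: Cato, Gus, Ivo, Noor, Orla]
13. Ferryman goes to the far shore with Kira.  [the near shore: — | the far shore: Cato, Gus, Ivo, Kira, Noor, Orla]

13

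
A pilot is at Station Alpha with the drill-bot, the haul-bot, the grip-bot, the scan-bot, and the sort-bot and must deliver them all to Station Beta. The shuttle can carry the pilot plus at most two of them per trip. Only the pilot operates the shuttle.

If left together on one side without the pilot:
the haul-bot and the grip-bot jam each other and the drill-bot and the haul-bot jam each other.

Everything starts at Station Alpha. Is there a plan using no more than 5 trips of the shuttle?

Yes — this plan uses 5 crossings (≤ 5):
1. Pilot goes to Station Beta with the haul-bot.  [Station Alpha: the drill-bot, the grip-bot, the scan-bot, the sort-bot | Station Beta: the haul-bot]
2. Pilot goes back to Station Alpha alone.  [Station Alpha: the drill-bot, the grip-bot, the scan-bot, the sort-bot | Station Beta: the haul-bot]
3. Pilot goes to Station Beta with the scan-bot and the sort-bot.  [Station Alpha: the drill-bot, the grip-bot | Station Beta: the haul-bot, the scan-bot, the sort-bot]
4. Pilot goes back to Station Alpha alone.  [Station Alpha: the drill-bot, the grip-bot | Station Beta: the haul-bot, the scan-bot, the sort-bot]
5. Pilot goes to Station Beta with the drill-bot and the grip-bot.  [Station Alpha: — | Station Beta: the drill-bot, the grip-bot, the haul-bot, the scan-bot, the sort-bot]

Yes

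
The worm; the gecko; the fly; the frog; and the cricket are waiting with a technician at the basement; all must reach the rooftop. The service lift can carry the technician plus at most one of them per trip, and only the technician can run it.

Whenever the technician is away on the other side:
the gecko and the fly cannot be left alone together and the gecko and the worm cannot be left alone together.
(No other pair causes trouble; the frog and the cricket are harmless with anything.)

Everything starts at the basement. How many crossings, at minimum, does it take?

11

Counting alone: the technician can take at most 1 across per trip to the rooftop, so moving all 5 needs at least 5 loaded trips out, with a return between consecutive ones — at least 9 crossings.
The safety rule pushes this higher. Following every safe sequence of crossings, the most of the 5 that can be at the rooftop as the service lift arrives there on crossing 9 is 4 — never all 5.
So no plan with fewer than 11 crossings exists, and this one achieves 11:
1. Technician goes to the rooftop with the gecko.  [the basement: the cricket, the fly, the frog, the worm | the rooftop: the gecko]
2. Technician goes back to the basement alone.  [the basement: the cricket, the fly, the frog, the worm | the rooftop: the gecko]
3. Technician goes to the rooftop with the worm.  [the basement: the cricket, the fly, the frog | the rooftop: the gecko, the worm]
4. Technician goes back to the basement with the gecko.  [the basement: the cricket, the fly, the frog, the gecko | the rooftop: the worm]
5. Technician goes to the rooftop with the fly.  [the basement: the cricket, the frog, the gecko | the rooftop: the fly, the worm]
6. Technician goes back to the basement alone.  [the basement: the cricket, the frog, the gecko | the rooftop: the fly, the worm]
7. Technician goes to the rooftop with the frog.  [the basement: the cricket, the gecko | the rooftop: the fly, the frog, the worm]
8. Technician goes back to the basement alone.  [the basement: the cricket, the gecko | the rooftop: the fly, the frog, the worm]
9. Technician goes to the rooftop with the cricket.  [the basement: the gecko | the rooftop: the cricket, the fly, the frog, the worm]
10. Technician goes back to the basement alone.  [the basement: the gecko | the rooftop: the cricket, the fly, the frog, the worm]
11. Technician goes to the rooftop with the gecko.  [the basement: — | the rooftop: the cricket, the fly, the frog, the gecko, the worm]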